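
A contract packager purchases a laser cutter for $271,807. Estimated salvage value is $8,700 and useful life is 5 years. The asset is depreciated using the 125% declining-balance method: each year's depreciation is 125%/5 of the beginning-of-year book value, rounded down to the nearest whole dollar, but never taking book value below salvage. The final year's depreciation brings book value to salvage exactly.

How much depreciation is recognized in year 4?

Depreciable base = $271,807 − $8,700 = $263,107.
Year 1: ⌊$271,807 × 125%/5⌋ = $67,951. Book value $203,856.
Year 2: ⌊$203,856 × 125%/5⌋ = $50,964. Book value $152,892.
Year 3: ⌊$152,892 × 125%/5⌋ = $38,223. Book value $114,669.
Year 4: ⌊$114,669 × 125%/5⌋ = $28,667. Book value $86,002.

$28,667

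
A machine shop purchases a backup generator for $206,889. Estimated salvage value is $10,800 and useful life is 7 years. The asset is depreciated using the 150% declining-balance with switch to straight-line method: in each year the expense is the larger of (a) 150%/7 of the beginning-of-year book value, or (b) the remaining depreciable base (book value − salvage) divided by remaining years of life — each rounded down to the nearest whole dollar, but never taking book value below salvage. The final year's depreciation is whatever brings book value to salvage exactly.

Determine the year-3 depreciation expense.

$27,369

Depreciable base = $206,889 − $10,800 = $196,089.
Year 1: DB = ⌊$206,889 × 150%/7⌋ = $44,333; SL = ⌊$196,089/7⌋ = $28,012 → take DB $44,333. Book value $162,556.
Year 2: DB = ⌊$162,556 × 150%/7⌋ = $34,833; SL = ⌊$151,756/6⌋ = $25,292 → take DB $34,833. Book value $127,723.
Year 3: DB = ⌊$127,723 × 150%/7⌋ = $27,369; SL = ⌊$116,923/5⌋ = $23,384 → take DB $27,369. Book value $100,354.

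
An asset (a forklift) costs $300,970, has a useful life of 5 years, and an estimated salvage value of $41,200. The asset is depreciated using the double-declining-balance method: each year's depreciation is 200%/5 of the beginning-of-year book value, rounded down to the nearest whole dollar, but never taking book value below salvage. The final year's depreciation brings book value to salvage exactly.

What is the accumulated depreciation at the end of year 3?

$235,960

Depreciable base = $300,970 − $41,200 = $259,770.
Year 1: ⌊$300,970 × 200%/5⌋ = $120,388. Book value $180,582.
Year 2: ⌊$180,582 × 200%/5⌋ = $72,232. Book value $108,350.
Year 3: ⌊$108,350 × 200%/5⌋ = $43,340. Book value $65,010.
Accumulated through year 3 = $300,970 − $65,010 = $235,960.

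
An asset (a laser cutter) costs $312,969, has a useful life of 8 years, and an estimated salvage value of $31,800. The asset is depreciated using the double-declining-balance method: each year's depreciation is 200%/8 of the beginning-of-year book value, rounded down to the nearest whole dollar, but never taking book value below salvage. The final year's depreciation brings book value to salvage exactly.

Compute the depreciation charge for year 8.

$9,978

Depreciable base = $312,969 − $31,800 = $281,169.
Year 1: ⌊$312,969 × 200%/8⌋ = $78,242. Book value $234,727.
Year 2: ⌊$234,727 × 200%/8⌋ = $58,681. Book value $176,046.
Year 3: ⌊$176,046 × 200%/8⌋ = $44,011. Book value $132,035.
Year 4: ⌊$132,035 × 200%/8⌋ = $33,008. Book value $99,027.
Year 5: ⌊$99,027 × 200%/8⌋ = $24,756. Book value $74,271.
Year 6: ⌊$74,271 × 200%/8⌋ = $18,567. Book value $55,704.
Year 7: ⌊$55,704 × 200%/8⌋ = $13,926. Book value $41,778.
Year 8 (final): $41,778 − $31,800 = $9,978. Book value $31,800.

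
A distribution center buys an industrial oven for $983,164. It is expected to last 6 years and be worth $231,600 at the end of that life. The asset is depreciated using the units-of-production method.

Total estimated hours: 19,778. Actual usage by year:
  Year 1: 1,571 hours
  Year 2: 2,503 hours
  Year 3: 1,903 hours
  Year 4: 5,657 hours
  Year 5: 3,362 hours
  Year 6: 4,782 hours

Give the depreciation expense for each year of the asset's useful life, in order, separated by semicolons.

$59,698; $95,114; $72,314; $214,966; $127,756; $181,716

Depreciable base = $983,164 − $231,600 = $751,564.
Rate = $751,564 / 19,778 hours = $38 per hour.
Year 1: 1,571 × $38 = $59,698. Book value $923,466.
Year 2: 2,503 × $38 = $95,114. Book value $828,352.
Year 3: 1,903 × $38 = $72,314. Book value $756,038.
Year 4: 5,657 × $38 = $214,966. Book value $541,072.
Year 5: 3,362 × $38 = $127,756. Book value $413,316.
Year 6: 4,782 × $38 = $181,716. Book value $231,600.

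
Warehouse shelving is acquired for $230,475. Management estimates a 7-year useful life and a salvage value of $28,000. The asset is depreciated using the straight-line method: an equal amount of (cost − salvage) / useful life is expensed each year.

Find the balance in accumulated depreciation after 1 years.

Depreciable base = $230,475 − $28,000 = $202,475.
Annual expense = $202,475 / 7 = $28,925.
End of year 1: book value $201,550.
Accumulated through year 1 = $230,475 − $201,550 = $28,925.

$28,925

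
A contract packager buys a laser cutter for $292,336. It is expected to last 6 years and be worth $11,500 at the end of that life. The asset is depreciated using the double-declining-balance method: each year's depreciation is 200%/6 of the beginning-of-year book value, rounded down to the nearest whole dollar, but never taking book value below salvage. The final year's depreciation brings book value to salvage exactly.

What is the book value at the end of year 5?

Depreciable base = $292,336 − $11,500 = $280,836.
Year 1: ⌊$292,336 × 200%/6⌋ = $97,445. Book value $194,891.
Year 2: ⌊$194,891 × 200%/6⌋ = $64,963. Book value $129,928.
Year 3: ⌊$129,928 × 200%/6⌋ = $43,309. Book value $86,619.
Year 4: ⌊$86,619 × 200%/6⌋ = $28,873. Book value $57,746.
Year 5: ⌊$57,746 × 200%/6⌋ = $19,248. Book value $38,498.

$38,498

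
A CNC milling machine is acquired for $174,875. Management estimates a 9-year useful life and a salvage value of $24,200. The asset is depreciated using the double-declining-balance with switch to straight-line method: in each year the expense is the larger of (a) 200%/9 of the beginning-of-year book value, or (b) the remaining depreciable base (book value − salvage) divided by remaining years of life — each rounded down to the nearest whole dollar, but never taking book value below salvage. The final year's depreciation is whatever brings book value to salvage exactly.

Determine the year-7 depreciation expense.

Depreciable base = $174,875 − $24,200 = $150,675.
Year 1: DB = ⌊$174,875 × 200%/9⌋ = $38,861; SL = ⌊$150,675/9⌋ = $16,741 → take DB $38,861. Book value $136,014.
Year 2: DB = ⌊$136,014 × 200%/9⌋ = $30,225; SL = ⌊$111,814/8⌋ = $13,976 → take DB $30,225. Book value $105,789.
Year 3: DB = ⌊$105,789 × 200%/9⌋ = $23,508; SL = ⌊$81,589/7⌋ = $11,655 → take DB $23,508. Book value $82,281.
Year 4: DB = ⌊$82,281 × 200%/9⌋ = $18,284; SL = ⌊$58,081/6⌋ = $9,680 → take DB $18,284. Book value $63,997.
Year 5: DB = ⌊$63,997 × 200%/9⌋ = $14,221; SL = ⌊$39,797/5⌋ = $7,959 → take DB $14,221. Book value $49,776.
Year 6: DB = ⌊$49,776 × 200%/9⌋ = $11,061; SL = ⌊$25,576/4⌋ = $6,394 → take DB $11,061. Book value $38,715.
Year 7: DB = ⌊$38,715 × 200%/9⌋ = $8,603; SL = ⌊$14,515/3⌋ = $4,838 → take DB $8,603. Book value $30,112.

$8,603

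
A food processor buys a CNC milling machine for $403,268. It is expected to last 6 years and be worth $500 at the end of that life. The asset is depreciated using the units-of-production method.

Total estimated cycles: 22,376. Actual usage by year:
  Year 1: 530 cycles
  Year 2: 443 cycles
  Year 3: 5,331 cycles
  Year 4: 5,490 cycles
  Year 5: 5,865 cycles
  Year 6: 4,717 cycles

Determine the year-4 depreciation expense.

$98,820

Depreciable base = $403,268 − $500 = $402,768.
Rate = $402,768 / 22,376 cycles = $18 per cycle.
Year 1: 530 × $18 = $9,540. Book value $393,728.
Year 2: 443 × $18 = $7,974. Book value $385,754.
Year 3: 5,331 × $18 = $95,958. Book value $289,796.
Year 4: 5,490 × $18 = $98,820. Book value $190,976.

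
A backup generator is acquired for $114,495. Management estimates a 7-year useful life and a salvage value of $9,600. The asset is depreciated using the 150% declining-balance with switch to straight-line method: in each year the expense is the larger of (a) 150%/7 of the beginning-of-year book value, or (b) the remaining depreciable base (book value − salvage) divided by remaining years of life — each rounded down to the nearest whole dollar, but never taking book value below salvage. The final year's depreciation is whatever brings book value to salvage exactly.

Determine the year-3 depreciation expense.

$15,146

Depreciable base = $114,495 − $9,600 = $104,895.
Year 1: DB = ⌊$114,495 × 150%/7⌋ = $24,534; SL = ⌊$104,895/7⌋ = $14,985 → take DB $24,534. Book value $89,961.
Year 2: DB = ⌊$89,961 × 150%/7⌋ = $19,277; SL = ⌊$80,361/6⌋ = $13,393 → take DB $19,277. Book value $70,684.
Year 3: DB = ⌊$70,684 × 150%/7⌋ = $15,146; SL = ⌊$61,084/5⌋ = $12,216 → take DB $15,146. Book value $55,538.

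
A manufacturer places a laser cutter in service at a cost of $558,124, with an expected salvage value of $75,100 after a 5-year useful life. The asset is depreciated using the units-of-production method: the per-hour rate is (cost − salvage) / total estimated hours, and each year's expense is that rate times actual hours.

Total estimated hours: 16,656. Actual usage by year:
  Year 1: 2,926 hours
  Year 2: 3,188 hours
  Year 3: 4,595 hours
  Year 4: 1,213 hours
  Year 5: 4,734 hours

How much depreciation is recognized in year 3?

Depreciable base = $558,124 − $75,100 = $483,024.
Rate = $483,024 / 16,656 hours = $29 per hour.
Year 1: 2,926 × $29 = $84,854. Book value $473,270.
Year 2: 3,188 × $29 = $92,452. Book value $380,818.
Year 3: 4,595 × $29 = $133,255. Book value $247,563.

$133,255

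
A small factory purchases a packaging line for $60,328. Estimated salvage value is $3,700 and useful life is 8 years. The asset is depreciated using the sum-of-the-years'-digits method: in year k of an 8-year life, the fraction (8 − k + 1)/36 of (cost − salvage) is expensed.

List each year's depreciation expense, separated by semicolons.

$12,584; $11,011; $9,438; $7,865; $6,292; $4,719; $3,146; $1,573

Depreciable base = $60,328 − $3,700 = $56,628.
Sum of the years' digits = 8+7+6+5+4+3+2+1 = 36.
Year 1: $56,628 × 8/36 = $12,584. Book value $47,744.
Year 2: $56,628 × 7/36 = $11,011. Book value $36,733.
Year 3: $56,628 × 6/36 = $9,438. Book value $27,295.
Year 4: $56,628 × 5/36 = $7,865. Book value $19,430.
Year 5: $56,628 × 4/36 = $6,292. Book value $13,138.
Year 6: $56,628 × 3/36 = $4,719. Book value $8,419.
Year 7: $56,628 × 2/36 = $3,146. Book value $5,273.
Year 8: $56,628 × 1/36 = $1,573. Book value $3,700.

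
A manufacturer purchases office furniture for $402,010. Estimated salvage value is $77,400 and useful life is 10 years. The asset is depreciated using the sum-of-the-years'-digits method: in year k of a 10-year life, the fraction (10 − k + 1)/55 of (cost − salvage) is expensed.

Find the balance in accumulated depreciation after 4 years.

$200,668

Depreciable base = $402,010 − $77,400 = $324,610.
Sum of the years' digits = 10+9+8+7+6+5+4+3+2+1 = 55.
Year 1: $324,610 × 10/55 = $59,020. Book value $342,990.
Year 2: $324,610 × 9/55 = $53,118. Book value $289,872.
Year 3: $324,610 × 8/55 = $47,216. Book value $242,656.
Year 4: $324,610 × 7/55 = $41,314. Book value $201,342.
Accumulated through year 4 = $402,010 − $201,342 = $200,668.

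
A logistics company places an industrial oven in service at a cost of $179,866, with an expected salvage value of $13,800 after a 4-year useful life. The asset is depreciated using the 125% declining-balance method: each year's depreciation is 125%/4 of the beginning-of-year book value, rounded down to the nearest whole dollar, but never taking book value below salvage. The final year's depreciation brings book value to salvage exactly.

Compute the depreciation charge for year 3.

$26,567

Depreciable base = $179,866 − $13,800 = $166,066.
Year 1: ⌊$179,866 × 125%/4⌋ = $56,208. Book value $123,658.
Year 2: ⌊$123,658 × 125%/4⌋ = $38,643. Book value $85,015.
Year 3: ⌊$85,015 × 125%/4⌋ = $26,567. Book value $58,448.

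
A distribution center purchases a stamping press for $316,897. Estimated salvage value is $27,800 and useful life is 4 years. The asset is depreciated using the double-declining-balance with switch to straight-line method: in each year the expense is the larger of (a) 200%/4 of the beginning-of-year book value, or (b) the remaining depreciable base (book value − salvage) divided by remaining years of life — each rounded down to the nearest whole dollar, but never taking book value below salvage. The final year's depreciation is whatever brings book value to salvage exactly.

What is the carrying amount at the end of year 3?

Depreciable base = $316,897 − $27,800 = $289,097.
Year 1: DB = ⌊$316,897 × 200%/4⌋ = $158,448; SL = ⌊$289,097/4⌋ = $72,274 → take DB $158,448. Book value $158,449.
Year 2: DB = ⌊$158,449 × 200%/4⌋ = $79,224; SL = ⌊$130,649/3⌋ = $43,549 → take DB $79,224. Book value $79,225.
Year 3: DB = ⌊$79,225 × 200%/4⌋ = $39,612; SL = ⌊$51,425/2⌋ = $25,712 → take DB $39,612. Book value $39,613.

$39,613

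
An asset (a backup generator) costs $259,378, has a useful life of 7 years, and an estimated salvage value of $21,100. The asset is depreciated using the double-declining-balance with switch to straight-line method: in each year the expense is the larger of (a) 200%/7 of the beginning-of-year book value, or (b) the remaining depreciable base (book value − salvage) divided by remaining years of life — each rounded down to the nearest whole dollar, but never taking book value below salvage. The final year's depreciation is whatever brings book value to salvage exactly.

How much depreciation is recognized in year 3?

$37,810

Depreciable base = $259,378 − $21,100 = $238,278.
Year 1: DB = ⌊$259,378 × 200%/7⌋ = $74,108; SL = ⌊$238,278/7⌋ = $34,039 → take DB $74,108. Book value $185,270.
Year 2: DB = ⌊$185,270 × 200%/7⌋ = $52,934; SL = ⌊$164,170/6⌋ = $27,361 → take DB $52,934. Book value $132,336.
Year 3: DB = ⌊$132,336 × 200%/7⌋ = $37,810; SL = ⌊$111,236/5⌋ = $22,247 → take DB $37,810. Book value $94,526.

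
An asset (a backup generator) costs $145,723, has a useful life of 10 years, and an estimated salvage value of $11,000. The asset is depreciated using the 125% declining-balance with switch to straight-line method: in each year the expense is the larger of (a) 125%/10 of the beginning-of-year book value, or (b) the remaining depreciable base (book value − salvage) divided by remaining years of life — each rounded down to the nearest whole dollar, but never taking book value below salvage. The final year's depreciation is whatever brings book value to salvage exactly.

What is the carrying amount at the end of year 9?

$23,375

Depreciable base = $145,723 − $11,000 = $134,723.
Year 1: DB = ⌊$145,723 × 125%/10⌋ = $18,215; SL = ⌊$134,723/10⌋ = $13,472 → take DB $18,215. Book value $127,508.
Year 2: DB = ⌊$127,508 × 125%/10⌋ = $15,938; SL = ⌊$116,508/9⌋ = $12,945 → take DB $15,938. Book value $111,570.
Year 3: DB = ⌊$111,570 × 125%/10⌋ = $13,946; SL = ⌊$100,570/8⌋ = $12,571 → take DB $13,946. Book value $97,624.
Year 4: DB = ⌊$97,624 × 125%/10⌋ = $12,203; SL = ⌊$86,624/7⌋ = $12,374 → take SL $12,374. Book value $85,250.
Year 5: DB = ⌊$85,250 × 125%/10⌋ = $10,656; SL = ⌊$74,250/6⌋ = $12,375 → take SL $12,375. Book value $72,875.
Year 6: DB = ⌊$72,875 × 125%/10⌋ = $9,109; SL = ⌊$61,875/5⌋ = $12,375 → take SL $12,375. Book value $60,500.
Year 7: DB = ⌊$60,500 × 125%/10⌋ = $7,562; SL = ⌊$49,500/4⌋ = $12,375 → take SL $12,375. Book value $48,125.
Year 8: DB = ⌊$48,125 × 125%/10⌋ = $6,015; SL = ⌊$37,125/3⌋ = $12,375 → take SL $12,375. Book value $35,750.
Year 9: DB = ⌊$35,750 × 125%/10⌋ = $4,468; SL = ⌊$24,750/2⌋ = $12,375 → take SL $12,375. Book value $23,375.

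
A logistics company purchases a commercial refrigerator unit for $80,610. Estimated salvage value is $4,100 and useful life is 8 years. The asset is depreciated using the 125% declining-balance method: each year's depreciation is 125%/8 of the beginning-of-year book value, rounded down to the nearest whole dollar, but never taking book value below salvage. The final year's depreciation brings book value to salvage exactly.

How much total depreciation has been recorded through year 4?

$39,753

Depreciable base = $80,610 − $4,100 = $76,510.
Year 1: ⌊$80,610 × 125%/8⌋ = $12,595. Book value $68,015.
Year 2: ⌊$68,015 × 125%/8⌋ = $10,627. Book value $57,388.
Year 3: ⌊$57,388 × 125%/8⌋ = $8,966. Book value $48,422.
Year 4: ⌊$48,422 × 125%/8⌋ = $7,565. Book value $40,857.
Accumulated through year 4 = $80,610 − $40,857 = $39,753.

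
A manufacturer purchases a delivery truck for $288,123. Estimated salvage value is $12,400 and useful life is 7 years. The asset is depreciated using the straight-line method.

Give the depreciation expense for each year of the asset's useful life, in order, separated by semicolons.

$39,389; $39,389; $39,389; $39,389; $39,389; $39,389; $39,389

Depreciable base = $288,123 − $12,400 = $275,723.
Annual expense = $275,723 / 7 = $39,389.
End of year 1: book value $248,734.
End of year 2: book value $209,345.
End of year 3: book value $169,956.
End of year 4: book value $130,567.
End of year 5: book value $91,178.
End of year 6: book value $51,789.
End of year 7: book value $12,400.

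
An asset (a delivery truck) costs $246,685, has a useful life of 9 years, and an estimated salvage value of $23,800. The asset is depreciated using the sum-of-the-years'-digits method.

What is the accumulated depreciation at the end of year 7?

$208,026

Depreciable base = $246,685 − $23,800 = $222,885.
Sum of the years' digits = 9+8+7+6+5+4+3+2+1 = 45.
Year 1: $222,885 × 9/45 = $44,577. Book value $202,108.
Year 2: $222,885 × 8/45 = $39,624. Book value $162,484.
Year 3: $222,885 × 7/45 = $34,671. Book value $127,813.
Year 4: $222,885 × 6/45 = $29,718. Book value $98,095.
Year 5: $222,885 × 5/45 = $24,765. Book value $73,330.
Year 6: $222,885 × 4/45 = $19,812. Book value $53,518.
Year 7: $222,885 × 3/45 = $14,859. Book value $38,659.
Accumulated through year 7 = $246,685 − $38,659 = $208,026.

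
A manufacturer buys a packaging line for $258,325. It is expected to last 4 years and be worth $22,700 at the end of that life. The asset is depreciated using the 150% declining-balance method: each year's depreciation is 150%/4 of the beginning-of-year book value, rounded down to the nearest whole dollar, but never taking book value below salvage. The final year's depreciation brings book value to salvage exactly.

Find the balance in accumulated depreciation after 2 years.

$157,416

Depreciable base = $258,325 − $22,700 = $235,625.
Year 1: ⌊$258,325 × 150%/4⌋ = $96,871. Book value $161,454.
Year 2: ⌊$161,454 × 150%/4⌋ = $60,545. Book value $100,909.
Accumulated through year 2 = $258,325 − $100,909 = $157,416.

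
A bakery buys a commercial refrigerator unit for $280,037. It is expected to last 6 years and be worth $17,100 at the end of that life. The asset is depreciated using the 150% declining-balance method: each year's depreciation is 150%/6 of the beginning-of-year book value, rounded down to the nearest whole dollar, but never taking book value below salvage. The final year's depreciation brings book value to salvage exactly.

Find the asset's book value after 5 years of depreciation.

$66,455

Depreciable base = $280,037 − $17,100 = $262,937.
Year 1: ⌊$280,037 × 150%/6⌋ = $70,009. Book value $210,028.
Year 2: ⌊$210,028 × 150%/6⌋ = $52,507. Book value $157,521.
Year 3: ⌊$157,521 × 150%/6⌋ = $39,380. Book value $118,141.
Year 4: ⌊$118,141 × 150%/6⌋ = $29,535. Book value $88,606.
Year 5: ⌊$88,606 × 150%/6⌋ = $22,151. Book value $66,455.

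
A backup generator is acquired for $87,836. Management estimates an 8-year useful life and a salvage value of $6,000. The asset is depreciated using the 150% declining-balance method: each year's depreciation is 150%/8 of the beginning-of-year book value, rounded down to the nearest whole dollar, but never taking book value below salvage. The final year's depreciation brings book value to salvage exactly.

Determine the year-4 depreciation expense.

Depreciable base = $87,836 − $6,000 = $81,836.
Year 1: ⌊$87,836 × 150%/8⌋ = $16,469. Book value $71,367.
Year 2: ⌊$71,367 × 150%/8⌋ = $13,381. Book value $57,986.
Year 3: ⌊$57,986 × 150%/8⌋ = $10,872. Book value $47,114.
Year 4: ⌊$47,114 × 150%/8⌋ = $8,833. Book value $38,281.

$8,833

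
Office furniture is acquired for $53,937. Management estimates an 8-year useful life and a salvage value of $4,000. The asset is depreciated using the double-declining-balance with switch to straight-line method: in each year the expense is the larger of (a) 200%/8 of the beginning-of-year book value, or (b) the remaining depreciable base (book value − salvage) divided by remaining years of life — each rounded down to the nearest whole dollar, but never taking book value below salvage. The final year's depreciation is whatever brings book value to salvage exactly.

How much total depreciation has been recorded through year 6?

$44,336

Depreciable base = $53,937 − $4,000 = $49,937.
Year 1: DB = ⌊$53,937 × 200%/8⌋ = $13,484; SL = ⌊$49,937/8⌋ = $6,242 → take DB $13,484. Book value $40,453.
Year 2: DB = ⌊$40,453 × 200%/8⌋ = $10,113; SL = ⌊$36,453/7⌋ = $5,207 → take DB $10,113. Book value $30,340.
Year 3: DB = ⌊$30,340 × 200%/8⌋ = $7,585; SL = ⌊$26,340/6⌋ = $4,390 → take DB $7,585. Book value $22,755.
Year 4: DB = ⌊$22,755 × 200%/8⌋ = $5,688; SL = ⌊$18,755/5⌋ = $3,751 → take DB $5,688. Book value $17,067.
Year 5: DB = ⌊$17,067 × 200%/8⌋ = $4,266; SL = ⌊$13,067/4⌋ = $3,266 → take DB $4,266. Book value $12,801.
Year 6: DB = ⌊$12,801 × 200%/8⌋ = $3,200; SL = ⌊$8,801/3⌋ = $2,933 → take DB $3,200. Book value $9,601.
Accumulated through year 6 = $53,937 − $9,601 = $44,336.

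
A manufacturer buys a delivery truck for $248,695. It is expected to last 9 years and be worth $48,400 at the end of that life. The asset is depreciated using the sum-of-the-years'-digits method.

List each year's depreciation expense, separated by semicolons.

Depreciable base = $248,695 − $48,400 = $200,295.
Sum of the years' digits = 9+8+7+6+5+4+3+2+1 = 45.
Year 1: $200,295 × 9/45 = $40,059. Book value $208,636.
Year 2: $200,295 × 8/45 = $35,608. Book value $173,028.
Year 3: $200,295 × 7/45 = $31,157. Book value $141,871.
Year 4: $200,295 × 6/45 = $26,706. Book value $115,165.
Year 5: $200,295 × 5/45 = $22,255. Book value $92,910.
Year 6: $200,295 × 4/45 = $17,804. Book value $75,106.
Year 7: $200,295 × 3/45 = $13,353. Book value $61,753.
Year 8: $200,295 × 2/45 = $8,902. Book value $52,851.
Year 9: $200,295 × 1/45 = $4,451. Book value $48,400.

$40,059; $35,608; $31,157; $26,706; $22,255; $17,804; $13,353; $8,902; $4,451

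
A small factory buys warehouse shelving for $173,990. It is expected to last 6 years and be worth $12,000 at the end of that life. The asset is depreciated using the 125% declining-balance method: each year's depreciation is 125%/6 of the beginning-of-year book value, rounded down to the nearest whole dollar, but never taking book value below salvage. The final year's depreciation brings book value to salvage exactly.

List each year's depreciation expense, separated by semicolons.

$36,247; $28,696; $22,718; $17,985; $14,238; $42,106

Depreciable base = $173,990 − $12,000 = $161,990.
Year 1: ⌊$173,990 × 125%/6⌋ = $36,247. Book value $137,743.
Year 2: ⌊$137,743 × 125%/6⌋ = $28,696. Book value $109,047.
Year 3: ⌊$109,047 × 125%/6⌋ = $22,718. Book value $86,329.
Year 4: ⌊$86,329 × 125%/6⌋ = $17,985. Book value $68,344.
Year 5: ⌊$68,344 × 125%/6⌋ = $14,238. Book value $54,106.
Year 6 (final): $54,106 − $12,000 = $42,106. Book value $12,000.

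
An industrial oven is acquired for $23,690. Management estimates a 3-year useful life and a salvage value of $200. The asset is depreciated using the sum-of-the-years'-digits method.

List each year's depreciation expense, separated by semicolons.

Depreciable base = $23,690 − $200 = $23,490.
Sum of the years' digits = 3+2+1 = 6.
Year 1: $23,490 × 3/6 = $11,745. Book value $11,945.
Year 2: $23,490 × 2/6 = $7,830. Book value $4,115.
Year 3: $23,490 × 1/6 = $3,915. Book value $200.

$11,745; $7,830; $3,915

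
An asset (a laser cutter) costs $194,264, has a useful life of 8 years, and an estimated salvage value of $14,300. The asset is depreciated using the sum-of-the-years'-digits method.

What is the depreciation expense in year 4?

Depreciable base = $194,264 − $14,300 = $179,964.
Sum of the years' digits = 8+7+6+5+4+3+2+1 = 36.
Year 1: $179,964 × 8/36 = $39,992. Book value $154,272.
Year 2: $179,964 × 7/36 = $34,993. Book value $119,279.
Year 3: $179,964 × 6/36 = $29,994. Book value $89,285.
Year 4: $179,964 × 5/36 = $24,995. Book value $64,290.

$24,995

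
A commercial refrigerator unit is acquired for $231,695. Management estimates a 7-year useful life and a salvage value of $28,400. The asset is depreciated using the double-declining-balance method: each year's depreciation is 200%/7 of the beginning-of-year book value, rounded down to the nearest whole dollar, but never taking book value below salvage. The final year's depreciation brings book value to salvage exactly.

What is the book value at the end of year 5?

$43,081

Depreciable base = $231,695 − $28,400 = $203,295.
Year 1: ⌊$231,695 × 200%/7⌋ = $66,198. Book value $165,497.
Year 2: ⌊$165,497 × 200%/7⌋ = $47,284. Book value $118,213.
Year 3: ⌊$118,213 × 200%/7⌋ = $33,775. Book value $84,438.
Year 4: ⌊$84,438 × 200%/7⌋ = $24,125. Book value $60,313.
Year 5: ⌊$60,313 × 200%/7⌋ = $17,232. Book value $43,081.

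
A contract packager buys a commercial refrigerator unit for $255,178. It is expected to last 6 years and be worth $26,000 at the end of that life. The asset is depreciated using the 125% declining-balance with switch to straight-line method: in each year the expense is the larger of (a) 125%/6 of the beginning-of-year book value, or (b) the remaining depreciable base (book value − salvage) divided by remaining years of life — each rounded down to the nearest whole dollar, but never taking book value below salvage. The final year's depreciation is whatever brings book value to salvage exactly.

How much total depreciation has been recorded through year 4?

$162,212

Depreciable base = $255,178 − $26,000 = $229,178.
Year 1: DB = ⌊$255,178 × 125%/6⌋ = $53,162; SL = ⌊$229,178/6⌋ = $38,196 → take DB $53,162. Book value $202,016.
Year 2: DB = ⌊$202,016 × 125%/6⌋ = $42,086; SL = ⌊$176,016/5⌋ = $35,203 → take DB $42,086. Book value $159,930.
Year 3: DB = ⌊$159,930 × 125%/6⌋ = $33,318; SL = ⌊$133,930/4⌋ = $33,482 → take SL $33,482. Book value $126,448.
Year 4: DB = ⌊$126,448 × 125%/6⌋ = $26,343; SL = ⌊$100,448/3⌋ = $33,482 → take SL $33,482. Book value $92,966.
Accumulated through year 4 = $255,178 − $92,966 = $162,212.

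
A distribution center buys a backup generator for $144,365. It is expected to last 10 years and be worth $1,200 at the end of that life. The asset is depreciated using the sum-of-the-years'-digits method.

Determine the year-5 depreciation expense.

Depreciable base = $144,365 − $1,200 = $143,165.
Sum of the years' digits = 10+9+8+7+6+5+4+3+2+1 = 55.
Year 1: $143,165 × 10/55 = $26,030. Book value $118,335.
Year 2: $143,165 × 9/55 = $23,427. Book value $94,908.
Year 3: $143,165 × 8/55 = $20,824. Book value $74,084.
Year 4: $143,165 × 7/55 = $18,221. Book value $55,863.
Year 5: $143,165 × 6/55 = $15,618. Book value $40,245.

$15,618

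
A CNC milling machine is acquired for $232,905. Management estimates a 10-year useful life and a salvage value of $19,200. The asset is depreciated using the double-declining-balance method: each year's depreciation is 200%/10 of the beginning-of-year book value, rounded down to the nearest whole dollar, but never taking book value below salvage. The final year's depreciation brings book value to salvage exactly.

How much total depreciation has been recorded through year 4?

$137,506

Depreciable base = $232,905 − $19,200 = $213,705.
Year 1: ⌊$232,905 × 200%/10⌋ = $46,581. Book value $186,324.
Year 2: ⌊$186,324 × 200%/10⌋ = $37,264. Book value $149,060.
Year 3: ⌊$149,060 × 200%/10⌋ = $29,812. Book value $119,248.
Year 4: ⌊$119,248 × 200%/10⌋ = $23,849. Book value $95,399.
Accumulated through year 4 = $232,905 − $95,399 = $137,506.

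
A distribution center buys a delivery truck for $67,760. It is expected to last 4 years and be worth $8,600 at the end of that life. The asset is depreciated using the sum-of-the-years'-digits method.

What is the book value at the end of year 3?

Depreciable base = $67,760 − $8,600 = $59,160.
Sum of the years' digits = 4+3+2+1 = 10.
Year 1: $59,160 × 4/10 = $23,664. Book value $44,096.
Year 2: $59,160 × 3/10 = $17,748. Book value $26,348.
Year 3: $59,160 × 2/10 = $11,832. Book value $14,516.

$14,516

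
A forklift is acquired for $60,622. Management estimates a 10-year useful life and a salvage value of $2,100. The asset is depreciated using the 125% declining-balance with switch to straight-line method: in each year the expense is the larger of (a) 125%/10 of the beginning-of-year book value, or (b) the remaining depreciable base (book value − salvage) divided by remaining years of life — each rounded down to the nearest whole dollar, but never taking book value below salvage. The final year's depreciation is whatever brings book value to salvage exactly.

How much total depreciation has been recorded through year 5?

Depreciable base = $60,622 − $2,100 = $58,522.
Year 1: DB = ⌊$60,622 × 125%/10⌋ = $7,577; SL = ⌊$58,522/10⌋ = $5,852 → take DB $7,577. Book value $53,045.
Year 2: DB = ⌊$53,045 × 125%/10⌋ = $6,630; SL = ⌊$50,945/9⌋ = $5,660 → take DB $6,630. Book value $46,415.
Year 3: DB = ⌊$46,415 × 125%/10⌋ = $5,801; SL = ⌊$44,315/8⌋ = $5,539 → take DB $5,801. Book value $40,614.
Year 4: DB = ⌊$40,614 × 125%/10⌋ = $5,076; SL = ⌊$38,514/7⌋ = $5,502 → take SL $5,502. Book value $35,112.
Year 5: DB = ⌊$35,112 × 125%/10⌋ = $4,389; SL = ⌊$33,012/6⌋ = $5,502 → take SL $5,502. Book value $29,610.
Accumulated through year 5 = $60,622 − $29,610 = $31,012.

$31,012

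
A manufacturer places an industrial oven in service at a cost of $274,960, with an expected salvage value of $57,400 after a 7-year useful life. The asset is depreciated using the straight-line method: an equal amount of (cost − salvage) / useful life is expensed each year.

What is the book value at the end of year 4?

$150,640

Depreciable base = $274,960 − $57,400 = $217,560.
Annual expense = $217,560 / 7 = $31,080.
End of year 1: book value $243,880.
End of year 2: book value $212,800.
End of year 3: book value $181,720.
End of year 4: book value $150,640.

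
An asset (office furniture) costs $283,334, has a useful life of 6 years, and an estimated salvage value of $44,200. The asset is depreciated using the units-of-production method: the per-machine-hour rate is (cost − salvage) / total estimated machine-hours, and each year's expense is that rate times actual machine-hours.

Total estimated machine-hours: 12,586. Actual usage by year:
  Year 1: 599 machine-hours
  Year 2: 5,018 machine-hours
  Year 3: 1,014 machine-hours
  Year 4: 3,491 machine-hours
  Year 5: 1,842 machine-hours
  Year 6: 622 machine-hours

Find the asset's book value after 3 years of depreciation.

$157,345

Depreciable base = $283,334 − $44,200 = $239,134.
Rate = $239,134 / 12,586 machine-hours = $19 per machine-hour.
Year 1: 599 × $19 = $11,381. Book value $271,953.
Year 2: 5,018 × $19 = $95,342. Book value $176,611.
Year 3: 1,014 × $19 = $19,266. Book value $157,345.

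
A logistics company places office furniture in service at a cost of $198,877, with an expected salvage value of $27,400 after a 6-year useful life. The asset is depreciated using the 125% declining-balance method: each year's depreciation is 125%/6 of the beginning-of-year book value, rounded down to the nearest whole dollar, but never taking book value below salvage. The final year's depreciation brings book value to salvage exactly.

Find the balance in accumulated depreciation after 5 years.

Depreciable base = $198,877 − $27,400 = $171,477.
Year 1: ⌊$198,877 × 125%/6⌋ = $41,432. Book value $157,445.
Year 2: ⌊$157,445 × 125%/6⌋ = $32,801. Book value $124,644.
Year 3: ⌊$124,644 × 125%/6⌋ = $25,967. Book value $98,677.
Year 4: ⌊$98,677 × 125%/6⌋ = $20,557. Book value $78,120.
Year 5: ⌊$78,120 × 125%/6⌋ = $16,275. Book value $61,845.
Accumulated through year 5 = $198,877 − $61,845 = $137,032.

$137,032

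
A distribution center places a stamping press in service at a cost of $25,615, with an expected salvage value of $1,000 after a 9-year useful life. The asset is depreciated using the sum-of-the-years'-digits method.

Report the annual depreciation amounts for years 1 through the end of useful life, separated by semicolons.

$4,923; $4,376; $3,829; $3,282; $2,735; $2,188; $1,641; $1,094; $547

Depreciable base = $25,615 − $1,000 = $24,615.
Sum of the years' digits = 9+8+7+6+5+4+3+2+1 = 45.
Year 1: $24,615 × 9/45 = $4,923. Book value $20,692.
Year 2: $24,615 × 8/45 = $4,376. Book value $16,316.
Year 3: $24,615 × 7/45 = $3,829. Book value $12,487.
Year 4: $24,615 × 6/45 = $3,282. Book value $9,205.
Year 5: $24,615 × 5/45 = $2,735. Book value $6,470.
Year 6: $24,615 × 4/45 = $2,188. Book value $4,282.
Year 7: $24,615 × 3/45 = $1,641. Book value $2,641.
Year 8: $24,615 × 2/45 = $1,094. Book value $1,547.
Year 9: $24,615 × 1/45 = $547. Book value $1,000.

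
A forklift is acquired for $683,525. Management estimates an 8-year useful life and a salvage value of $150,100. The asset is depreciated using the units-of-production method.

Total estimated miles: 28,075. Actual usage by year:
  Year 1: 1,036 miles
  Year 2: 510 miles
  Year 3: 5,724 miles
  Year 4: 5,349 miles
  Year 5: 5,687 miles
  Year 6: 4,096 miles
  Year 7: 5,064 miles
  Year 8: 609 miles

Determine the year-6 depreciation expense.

Depreciable base = $683,525 − $150,100 = $533,425.
Rate = $533,425 / 28,075 miles = $19 per mile.
Year 1: 1,036 × $19 = $19,684. Book value $663,841.
Year 2: 510 × $19 = $9,690. Book value $654,151.
Year 3: 5,724 × $19 = $108,756. Book value $545,395.
Year 4: 5,349 × $19 = $101,631. Book value $443,764.
Year 5: 5,687 × $19 = $108,053. Book value $335,711.
Year 6: 4,096 × $19 = $77,824. Book value $257,887.

$77,824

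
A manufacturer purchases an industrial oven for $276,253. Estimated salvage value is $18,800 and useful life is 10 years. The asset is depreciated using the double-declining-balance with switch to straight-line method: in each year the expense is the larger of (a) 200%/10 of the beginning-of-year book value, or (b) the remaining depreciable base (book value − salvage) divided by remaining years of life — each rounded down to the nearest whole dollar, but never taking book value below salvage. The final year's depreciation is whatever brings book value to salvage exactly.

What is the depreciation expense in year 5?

$22,631

Depreciable base = $276,253 − $18,800 = $257,453.
Year 1: DB = ⌊$276,253 × 200%/10⌋ = $55,250; SL = ⌊$257,453/10⌋ = $25,745 → take DB $55,250. Book value $221,003.
Year 2: DB = ⌊$221,003 × 200%/10⌋ = $44,200; SL = ⌊$202,203/9⌋ = $22,467 → take DB $44,200. Book value $176,803.
Year 3: DB = ⌊$176,803 × 200%/10⌋ = $35,360; SL = ⌊$158,003/8⌋ = $19,750 → take DB $35,360. Book value $141,443.
Year 4: DB = ⌊$141,443 × 200%/10⌋ = $28,288; SL = ⌊$122,643/7⌋ = $17,520 → take DB $28,288. Book value $113,155.
Year 5: DB = ⌊$113,155 × 200%/10⌋ = $22,631; SL = ⌊$94,355/6⌋ = $15,725 → take DB $22,631. Book value $90,524.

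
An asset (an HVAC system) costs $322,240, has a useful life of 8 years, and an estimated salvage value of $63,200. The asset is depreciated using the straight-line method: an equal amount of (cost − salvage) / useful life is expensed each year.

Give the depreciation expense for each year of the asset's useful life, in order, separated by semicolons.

Depreciable base = $322,240 − $63,200 = $259,040.
Annual expense = $259,040 / 8 = $32,380.
End of year 1: book value $289,860.
End of year 2: book value $257,480.
End of year 3: book value $225,100.
End of year 4: book value $192,720.
End of year 5: book value $160,340.
End of year 6: book value $127,960.
End of year 7: book value $95,580.
End of year 8: book value $63,200.

$32,380; $32,380; $32,380; $32,380; $32,380; $32,380; $32,380; $32,380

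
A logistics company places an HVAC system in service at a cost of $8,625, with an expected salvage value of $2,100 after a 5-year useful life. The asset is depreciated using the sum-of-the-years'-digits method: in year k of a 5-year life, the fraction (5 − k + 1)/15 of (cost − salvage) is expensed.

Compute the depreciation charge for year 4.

$870

Depreciable base = $8,625 − $2,100 = $6,525.
Sum of the years' digits = 5+4+3+2+1 = 15.
Year 1: $6,525 × 5/15 = $2,175. Book value $6,450.
Year 2: $6,525 × 4/15 = $1,740. Book value $4,710.
Year 3: $6,525 × 3/15 = $1,305. Book value $3,405.
Year 4: $6,525 × 2/15 = $870. Book value $2,535.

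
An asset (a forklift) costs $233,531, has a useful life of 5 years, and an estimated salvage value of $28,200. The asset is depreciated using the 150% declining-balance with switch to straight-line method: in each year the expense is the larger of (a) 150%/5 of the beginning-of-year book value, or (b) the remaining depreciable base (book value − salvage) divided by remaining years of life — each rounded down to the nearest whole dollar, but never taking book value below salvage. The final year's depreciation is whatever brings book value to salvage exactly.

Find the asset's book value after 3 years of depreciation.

$80,102

Depreciable base = $233,531 − $28,200 = $205,331.
Year 1: DB = ⌊$233,531 × 150%/5⌋ = $70,059; SL = ⌊$205,331/5⌋ = $41,066 → take DB $70,059. Book value $163,472.
Year 2: DB = ⌊$163,472 × 150%/5⌋ = $49,041; SL = ⌊$135,272/4⌋ = $33,818 → take DB $49,041. Book value $114,431.
Year 3: DB = ⌊$114,431 × 150%/5⌋ = $34,329; SL = ⌊$86,231/3⌋ = $28,743 → take DB $34,329. Book value $80,102.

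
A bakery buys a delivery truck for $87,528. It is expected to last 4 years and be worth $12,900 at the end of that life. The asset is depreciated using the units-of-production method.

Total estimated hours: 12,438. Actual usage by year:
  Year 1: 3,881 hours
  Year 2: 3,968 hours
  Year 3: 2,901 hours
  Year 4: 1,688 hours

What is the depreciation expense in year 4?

Depreciable base = $87,528 − $12,900 = $74,628.
Rate = $74,628 / 12,438 hours = $6 per hour.
Year 1: 3,881 × $6 = $23,286. Book value $64,242.
Year 2: 3,968 × $6 = $23,808. Book value $40,434.
Year 3: 2,901 × $6 = $17,406. Book value $23,028.
Year 4: 1,688 × $6 = $10,128. Book value $12,900.

$10,128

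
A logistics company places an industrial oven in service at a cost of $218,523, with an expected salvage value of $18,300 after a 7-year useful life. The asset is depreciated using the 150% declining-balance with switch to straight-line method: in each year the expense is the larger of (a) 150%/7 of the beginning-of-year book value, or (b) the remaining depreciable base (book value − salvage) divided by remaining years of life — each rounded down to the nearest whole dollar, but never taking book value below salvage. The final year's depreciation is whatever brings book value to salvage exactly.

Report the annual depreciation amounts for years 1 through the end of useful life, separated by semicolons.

$46,826; $36,792; $28,908; $22,713; $21,661; $21,661; $21,662

Depreciable base = $218,523 − $18,300 = $200,223.
Year 1: DB = ⌊$218,523 × 150%/7⌋ = $46,826; SL = ⌊$200,223/7⌋ = $28,603 → take DB $46,826. Book value $171,697.
Year 2: DB = ⌊$171,697 × 150%/7⌋ = $36,792; SL = ⌊$153,397/6⌋ = $25,566 → take DB $36,792. Book value $134,905.
Year 3: DB = ⌊$134,905 × 150%/7⌋ = $28,908; SL = ⌊$116,605/5⌋ = $23,321 → take DB $28,908. Book value $105,997.
Year 4: DB = ⌊$105,997 × 150%/7⌋ = $22,713; SL = ⌊$87,697/4⌋ = $21,924 → take DB $22,713. Book value $83,284.
Year 5: DB = ⌊$83,284 × 150%/7⌋ = $17,846; SL = ⌊$64,984/3⌋ = $21,661 → take SL $21,661. Book value $61,623.
Year 6: DB = ⌊$61,623 × 150%/7⌋ = $13,204; SL = ⌊$43,323/2⌋ = $21,661 → take SL $21,661. Book value $39,962.
Year 7 (final): $39,962 − $18,300 = $21,662. Book value $18,300.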